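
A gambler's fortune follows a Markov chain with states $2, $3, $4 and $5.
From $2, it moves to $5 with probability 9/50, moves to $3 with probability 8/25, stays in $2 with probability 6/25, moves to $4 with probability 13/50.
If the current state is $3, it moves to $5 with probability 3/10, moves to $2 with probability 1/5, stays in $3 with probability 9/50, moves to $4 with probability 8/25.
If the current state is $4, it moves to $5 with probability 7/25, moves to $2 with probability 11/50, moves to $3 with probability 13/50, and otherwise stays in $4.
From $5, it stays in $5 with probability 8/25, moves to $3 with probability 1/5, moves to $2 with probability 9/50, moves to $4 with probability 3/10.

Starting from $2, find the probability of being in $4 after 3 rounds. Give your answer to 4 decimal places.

Propagate the distribution vector 3 rounds from $2.
After 0 rounds: (1.0000, 0.0000, 0.0000, 0.0000)
After 1 round: (0.2400, 0.3200, 0.2600, 0.1800)
After 2 rounds: (0.2112, 0.2380, 0.2812, 0.2696)
After 3 rounds: (0.2087, 0.2375, 0.2794, 0.2744)
P(in $4 after 3 rounds) = 0.2794

0.2794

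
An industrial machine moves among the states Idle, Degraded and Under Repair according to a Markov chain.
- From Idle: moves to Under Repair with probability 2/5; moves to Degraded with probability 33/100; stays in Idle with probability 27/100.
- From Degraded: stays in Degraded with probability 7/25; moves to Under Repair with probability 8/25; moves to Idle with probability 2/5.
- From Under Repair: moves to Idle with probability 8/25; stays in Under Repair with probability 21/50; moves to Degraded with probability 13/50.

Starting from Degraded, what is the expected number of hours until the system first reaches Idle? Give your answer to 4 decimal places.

2.6914

Let t(s) be the expected number of hours to first reach Idle from state s, with t(Idle) = 0. Conditioning on the first hour:
t(Degraded) = 1 + 0.28·t(Degraded) + 0.32·t(Under Repair)
t(Under Repair) = 1 + 0.26·t(Degraded) + 0.42·t(Under Repair)
Solving: t(Degraded) = 2.6914, t(Under Repair) = 2.9306.
Expected hours from Degraded to Idle: 2.6914.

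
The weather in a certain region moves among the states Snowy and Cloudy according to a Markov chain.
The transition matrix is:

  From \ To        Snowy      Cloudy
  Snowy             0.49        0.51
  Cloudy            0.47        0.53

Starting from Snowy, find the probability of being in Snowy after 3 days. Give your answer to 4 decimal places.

0.4796

Propagate the distribution vector 3 days from Snowy.
After 0 days: (1.0000, 0.0000)
After 1 day: (0.4900, 0.5100)
After 2 days: (0.4798, 0.5202)
After 3 days: (0.4796, 0.5204)
P(in Snowy after 3 days) = 0.4796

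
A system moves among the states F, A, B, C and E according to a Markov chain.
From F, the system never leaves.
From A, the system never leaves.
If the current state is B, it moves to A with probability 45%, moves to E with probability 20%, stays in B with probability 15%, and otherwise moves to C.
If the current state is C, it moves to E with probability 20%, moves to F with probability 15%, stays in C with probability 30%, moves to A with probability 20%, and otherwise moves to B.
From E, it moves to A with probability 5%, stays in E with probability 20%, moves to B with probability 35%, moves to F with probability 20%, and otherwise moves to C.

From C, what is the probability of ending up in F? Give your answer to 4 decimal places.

0.3768

Let h(s) be the probability of absorption at F starting from transient state s. Then h(F) = 1 and h(A) = 0. By first-step analysis:
h(B) = 0.45·0 + 0.15·h(B) + 0.2·h(C) + 0.2·h(E)
h(C) = 0.15·1 + 0.2·0 + 0.15·h(B) + 0.3·h(C) + 0.2·h(E)
h(E) = 0.2·1 + 0.05·0 + 0.35·h(B) + 0.2·h(C) + 0.2·h(E)
Solving: h(B) = 0.1891, h(C) = 0.3768, h(E) = 0.4269.
Starting from C, the probability is 0.3768.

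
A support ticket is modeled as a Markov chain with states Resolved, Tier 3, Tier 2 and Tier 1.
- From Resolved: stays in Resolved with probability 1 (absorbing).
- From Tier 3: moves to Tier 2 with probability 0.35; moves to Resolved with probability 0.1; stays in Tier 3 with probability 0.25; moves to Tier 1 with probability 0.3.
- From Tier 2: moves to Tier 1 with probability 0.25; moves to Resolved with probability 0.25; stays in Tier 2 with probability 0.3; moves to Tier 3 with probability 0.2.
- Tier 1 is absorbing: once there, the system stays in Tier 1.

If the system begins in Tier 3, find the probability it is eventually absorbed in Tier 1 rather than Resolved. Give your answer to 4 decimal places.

Let h(s) be the probability of absorption at Tier 1 starting from transient state s. Then h(Tier 1) = 1 and h(Resolved) = 0. By first-step analysis:
h(Tier 3) = 0.1·0 + 0.25·h(Tier 3) + 0.35·h(Tier 2) + 0.3·1
h(Tier 2) = 0.25·0 + 0.2·h(Tier 3) + 0.3·h(Tier 2) + 0.25·1
Solving: h(Tier 3) = 0.6538, h(Tier 2) = 0.5440.
Starting from Tier 3, the probability is 0.6538.

0.6538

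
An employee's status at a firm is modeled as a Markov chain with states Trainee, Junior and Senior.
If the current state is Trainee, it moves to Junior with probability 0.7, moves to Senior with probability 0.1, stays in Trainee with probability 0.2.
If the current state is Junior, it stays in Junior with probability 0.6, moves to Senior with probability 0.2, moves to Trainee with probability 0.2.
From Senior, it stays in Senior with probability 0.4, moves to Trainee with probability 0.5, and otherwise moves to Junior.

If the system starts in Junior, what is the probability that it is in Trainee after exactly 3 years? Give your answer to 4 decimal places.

0.2660

Propagate the distribution vector 3 years from Junior.
After 0 years: (0.0000, 1.0000, 0.0000)
After 1 year: (0.2000, 0.6000, 0.2000)
After 2 years: (0.2600, 0.5200, 0.2200)
After 3 years: (0.2660, 0.5160, 0.2180)
P(in Trainee after 3 years) = 0.2660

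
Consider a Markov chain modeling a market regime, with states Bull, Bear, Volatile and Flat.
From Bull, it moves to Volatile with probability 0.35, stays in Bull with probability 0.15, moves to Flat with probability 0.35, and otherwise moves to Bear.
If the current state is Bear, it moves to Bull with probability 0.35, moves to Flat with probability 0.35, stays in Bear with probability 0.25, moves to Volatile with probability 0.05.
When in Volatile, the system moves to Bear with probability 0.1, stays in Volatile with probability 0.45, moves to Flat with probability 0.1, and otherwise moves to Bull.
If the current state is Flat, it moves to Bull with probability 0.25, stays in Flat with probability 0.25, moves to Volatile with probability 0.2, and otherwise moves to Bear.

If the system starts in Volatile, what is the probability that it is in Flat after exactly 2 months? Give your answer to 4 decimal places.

0.2275

Propagate the distribution vector 2 months from Volatile.
After 0 months: (0.0000, 0.0000, 1.0000, 0.0000)
After 1 month: (0.3500, 0.1000, 0.4500, 0.1000)
After 2 months: (0.2700, 0.1525, 0.3500, 0.2275)
P(in Flat after 2 months) = 0.2275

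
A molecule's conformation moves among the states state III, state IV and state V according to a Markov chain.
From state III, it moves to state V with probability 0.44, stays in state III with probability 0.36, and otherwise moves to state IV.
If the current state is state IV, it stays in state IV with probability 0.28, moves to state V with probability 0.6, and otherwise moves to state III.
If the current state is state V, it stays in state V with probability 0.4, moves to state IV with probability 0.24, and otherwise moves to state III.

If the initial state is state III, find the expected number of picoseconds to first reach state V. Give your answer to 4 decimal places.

Let t(s) be the expected number of picoseconds to first reach state V from state s, with t(state V) = 0. Conditioning on the first picosecond:
t(state III) = 1 + 0.36·t(state III) + 0.2·t(state IV)
t(state IV) = 1 + 0.12·t(state III) + 0.28·t(state IV)
Solving: t(state III) = 2.1062, t(state IV) = 1.7399.
Expected picoseconds from state III to state V: 2.1062.

2.1062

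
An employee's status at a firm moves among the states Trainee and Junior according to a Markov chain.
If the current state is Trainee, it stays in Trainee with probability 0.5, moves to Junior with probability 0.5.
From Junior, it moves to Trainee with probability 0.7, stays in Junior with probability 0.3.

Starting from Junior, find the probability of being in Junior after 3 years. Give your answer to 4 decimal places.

0.4120

Propagate the distribution vector 3 years from Junior.
After 0 years: (0.0000, 1.0000)
After 1 year: (0.7000, 0.3000)
After 2 years: (0.5600, 0.4400)
After 3 years: (0.5880, 0.4120)
P(in Junior after 3 years) = 0.4120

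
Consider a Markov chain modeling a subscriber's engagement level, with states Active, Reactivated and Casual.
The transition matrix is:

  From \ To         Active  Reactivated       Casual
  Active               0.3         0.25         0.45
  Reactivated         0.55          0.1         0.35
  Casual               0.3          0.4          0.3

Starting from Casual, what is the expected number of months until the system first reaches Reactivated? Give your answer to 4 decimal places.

2.8169

Let t(s) be the expected number of months to first reach Reactivated from state s, with t(Reactivated) = 0. Conditioning on the first month:
t(Active) = 1 + 0.3·t(Active) + 0.45·t(Casual)
t(Casual) = 1 + 0.3·t(Active) + 0.3·t(Casual)
Solving: t(Active) = 3.2394, t(Casual) = 2.8169.
Expected months from Casual to Reactivated: 2.8169.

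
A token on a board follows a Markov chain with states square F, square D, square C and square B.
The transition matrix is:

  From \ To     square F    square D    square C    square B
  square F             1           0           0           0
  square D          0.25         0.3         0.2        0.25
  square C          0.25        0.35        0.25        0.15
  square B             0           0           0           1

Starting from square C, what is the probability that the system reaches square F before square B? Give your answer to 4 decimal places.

0.5769

Let h(s) be the probability of absorption at square F starting from transient state s. Then h(square F) = 1 and h(square B) = 0. By first-step analysis:
h(square D) = 0.25·1 + 0.3·h(square D) + 0.2·h(square C) + 0.25·0
h(square C) = 0.25·1 + 0.35·h(square D) + 0.25·h(square C) + 0.15·0
Solving: h(square D) = 0.5220, h(square C) = 0.5769.
Starting from square C, the probability is 0.5769.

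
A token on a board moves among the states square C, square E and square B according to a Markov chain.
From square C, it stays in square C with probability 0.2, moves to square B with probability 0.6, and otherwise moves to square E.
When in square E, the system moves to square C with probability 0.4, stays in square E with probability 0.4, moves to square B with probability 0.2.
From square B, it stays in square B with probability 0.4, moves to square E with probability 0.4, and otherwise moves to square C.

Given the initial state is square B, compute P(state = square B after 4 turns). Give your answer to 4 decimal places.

0.3856

Propagate the distribution vector 4 turns from square B.
After 0 turns: (0.0000, 0.0000, 1.0000)
After 1 turn: (0.2000, 0.4000, 0.4000)
After 2 turns: (0.2800, 0.3600, 0.3600)
After 3 turns: (0.2720, 0.3440, 0.3840)
After 4 turns: (0.2688, 0.3456, 0.3856)
P(in square B after 4 turns) = 0.3856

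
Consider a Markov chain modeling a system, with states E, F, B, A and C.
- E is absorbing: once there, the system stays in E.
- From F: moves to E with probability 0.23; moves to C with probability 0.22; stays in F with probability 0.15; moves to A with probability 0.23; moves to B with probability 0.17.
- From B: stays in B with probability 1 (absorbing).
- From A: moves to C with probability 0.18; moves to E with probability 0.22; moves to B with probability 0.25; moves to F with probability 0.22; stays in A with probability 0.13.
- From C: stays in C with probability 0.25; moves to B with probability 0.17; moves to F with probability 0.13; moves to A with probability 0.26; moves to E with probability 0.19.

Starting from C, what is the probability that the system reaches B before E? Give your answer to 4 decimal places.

0.4810

Let h(s) be the probability of absorption at B starting from transient state s. Then h(B) = 1 and h(E) = 0. By first-step analysis:
h(F) = 0.23·0 + 0.15·h(F) + 0.17·1 + 0.23·h(A) + 0.22·h(C)
h(A) = 0.22·0 + 0.22·h(F) + 0.25·1 + 0.13·h(A) + 0.18·h(C)
h(C) = 0.19·0 + 0.13·h(F) + 0.17·1 + 0.26·h(A) + 0.25·h(C)
Solving: h(F) = 0.4607, h(A) = 0.5034, h(C) = 0.4810.
Starting from C, the probability is 0.4810.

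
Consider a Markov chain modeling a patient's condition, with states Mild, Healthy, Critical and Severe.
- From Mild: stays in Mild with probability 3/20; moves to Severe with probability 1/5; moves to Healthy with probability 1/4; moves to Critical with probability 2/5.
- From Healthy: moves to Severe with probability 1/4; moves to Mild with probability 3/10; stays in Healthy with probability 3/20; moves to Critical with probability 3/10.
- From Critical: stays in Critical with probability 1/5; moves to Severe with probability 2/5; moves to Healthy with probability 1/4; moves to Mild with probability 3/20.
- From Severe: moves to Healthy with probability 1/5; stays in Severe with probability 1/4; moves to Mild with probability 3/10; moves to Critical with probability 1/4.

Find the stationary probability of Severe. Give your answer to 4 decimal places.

Let the stationary distribution be π with π = πP and π_1 + π_2 + π_3 + π_4 = 1.
π_1 = 0.15·π_1 + 0.3·π_2 + 0.15·π_3 + 0.3·π_4
π_2 = 0.25·π_1 + 0.15·π_2 + 0.25·π_3 + 0.2·π_4
π_3 = 0.4·π_1 + 0.3·π_2 + 0.2·π_3 + 0.25·π_4
Solving with the normalization constraint gives π = (0.2243, 0.2145, 0.2804, 0.2808).
So the stationary probability of Severe is 0.2808.

0.2808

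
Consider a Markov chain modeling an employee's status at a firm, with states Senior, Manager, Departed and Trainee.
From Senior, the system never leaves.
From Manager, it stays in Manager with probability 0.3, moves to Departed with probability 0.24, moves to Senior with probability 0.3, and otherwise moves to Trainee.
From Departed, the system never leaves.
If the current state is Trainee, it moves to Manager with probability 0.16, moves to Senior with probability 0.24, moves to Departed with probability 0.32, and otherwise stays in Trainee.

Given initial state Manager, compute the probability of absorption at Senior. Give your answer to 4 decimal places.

Let h(s) be the probability of absorption at Senior starting from transient state s. Then h(Senior) = 1 and h(Departed) = 0. By first-step analysis:
h(Manager) = 0.3·1 + 0.3·h(Manager) + 0.24·0 + 0.16·h(Trainee)
h(Trainee) = 0.24·1 + 0.16·h(Manager) + 0.32·0 + 0.28·h(Trainee)
Solving: h(Manager) = 0.5318, h(Trainee) = 0.4515.
Starting from Manager, the probability is 0.5318.

0.5318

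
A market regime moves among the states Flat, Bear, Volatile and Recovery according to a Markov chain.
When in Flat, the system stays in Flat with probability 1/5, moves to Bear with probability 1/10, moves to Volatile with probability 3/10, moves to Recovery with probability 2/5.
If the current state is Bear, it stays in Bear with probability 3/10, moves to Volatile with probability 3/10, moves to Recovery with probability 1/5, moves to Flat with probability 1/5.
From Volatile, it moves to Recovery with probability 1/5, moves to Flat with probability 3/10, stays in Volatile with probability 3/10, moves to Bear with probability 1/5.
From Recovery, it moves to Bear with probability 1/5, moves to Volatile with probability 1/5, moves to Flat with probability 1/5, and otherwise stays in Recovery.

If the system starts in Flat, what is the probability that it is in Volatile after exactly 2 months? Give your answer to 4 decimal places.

0.2600

Propagate the distribution vector 2 months from Flat.
After 0 months: (1.0000, 0.0000, 0.0000, 0.0000)
After 1 month: (0.2000, 0.1000, 0.3000, 0.4000)
After 2 months: (0.2300, 0.1900, 0.2600, 0.3200)
P(in Volatile after 2 months) = 0.2600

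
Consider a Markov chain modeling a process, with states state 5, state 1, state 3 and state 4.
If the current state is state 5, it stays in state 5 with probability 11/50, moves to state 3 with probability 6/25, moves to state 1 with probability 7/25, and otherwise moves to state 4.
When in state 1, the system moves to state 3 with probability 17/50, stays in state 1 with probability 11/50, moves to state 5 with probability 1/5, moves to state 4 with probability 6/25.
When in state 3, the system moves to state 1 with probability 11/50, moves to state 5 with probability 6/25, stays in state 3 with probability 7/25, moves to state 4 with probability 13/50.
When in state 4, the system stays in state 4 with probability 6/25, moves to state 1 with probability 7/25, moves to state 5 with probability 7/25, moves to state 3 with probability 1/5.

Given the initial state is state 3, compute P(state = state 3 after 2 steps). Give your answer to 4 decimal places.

0.2628

Propagate the distribution vector 2 steps from state 3.
After 0 steps: (0.0000, 0.0000, 1.0000, 0.0000)
After 1 step: (0.2400, 0.2200, 0.2800, 0.2600)
After 2 steps: (0.2368, 0.2500, 0.2628, 0.2504)
P(in state 3 after 2 steps) = 0.2628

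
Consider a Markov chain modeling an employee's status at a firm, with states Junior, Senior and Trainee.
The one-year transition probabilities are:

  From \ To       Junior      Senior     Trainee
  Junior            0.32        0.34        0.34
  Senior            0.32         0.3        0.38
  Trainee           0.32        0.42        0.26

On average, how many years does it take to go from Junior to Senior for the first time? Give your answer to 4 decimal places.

Let t(s) be the expected number of years to first reach Senior from state s, with t(Senior) = 0. Conditioning on the first year:
t(Junior) = 1 + 0.32·t(Junior) + 0.34·t(Trainee)
t(Trainee) = 1 + 0.32·t(Junior) + 0.26·t(Trainee)
Solving: t(Junior) = 2.7383, t(Trainee) = 2.5355.
Expected years from Junior to Senior: 2.7383.

2.7383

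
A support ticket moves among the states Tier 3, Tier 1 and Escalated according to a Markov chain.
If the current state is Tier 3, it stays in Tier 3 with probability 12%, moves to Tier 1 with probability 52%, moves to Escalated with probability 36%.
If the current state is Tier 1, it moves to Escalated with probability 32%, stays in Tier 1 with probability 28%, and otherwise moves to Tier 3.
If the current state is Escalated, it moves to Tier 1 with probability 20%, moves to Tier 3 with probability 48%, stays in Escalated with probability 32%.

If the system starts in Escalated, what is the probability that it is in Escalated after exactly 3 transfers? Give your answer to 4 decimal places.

0.3316

Propagate the distribution vector 3 transfers from Escalated.
After 0 transfers: (0.0000, 0.0000, 1.0000)
After 1 transfer: (0.4800, 0.2000, 0.3200)
After 2 transfers: (0.2912, 0.3696, 0.3392)
After 3 transfers: (0.3456, 0.3228, 0.3316)
P(in Escalated after 3 transfers) = 0.3316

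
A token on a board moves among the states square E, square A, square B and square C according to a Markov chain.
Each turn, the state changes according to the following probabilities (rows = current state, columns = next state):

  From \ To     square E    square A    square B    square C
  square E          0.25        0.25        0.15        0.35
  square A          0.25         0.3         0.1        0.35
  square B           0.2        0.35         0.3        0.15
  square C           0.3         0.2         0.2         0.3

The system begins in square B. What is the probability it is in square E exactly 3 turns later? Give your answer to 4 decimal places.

Propagate the distribution vector 3 turns from square B.
After 0 turns: (0.0000, 0.0000, 1.0000, 0.0000)
After 1 turn: (0.2000, 0.3500, 0.3000, 0.1500)
After 2 turns: (0.2425, 0.2900, 0.1850, 0.2825)
After 3 turns: (0.2549, 0.2689, 0.1774, 0.2989)
P(in square E after 3 turns) = 0.2549

0.2549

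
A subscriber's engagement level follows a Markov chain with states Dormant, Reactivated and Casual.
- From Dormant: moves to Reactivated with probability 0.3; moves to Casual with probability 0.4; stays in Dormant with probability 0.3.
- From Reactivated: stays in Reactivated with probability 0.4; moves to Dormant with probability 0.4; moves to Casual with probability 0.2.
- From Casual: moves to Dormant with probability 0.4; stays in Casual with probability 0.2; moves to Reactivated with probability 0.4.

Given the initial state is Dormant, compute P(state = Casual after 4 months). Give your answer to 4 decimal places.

Propagate the distribution vector 4 months from Dormant.
After 0 months: (1.0000, 0.0000, 0.0000)
After 1 month: (0.3000, 0.3000, 0.4000)
After 2 months: (0.3700, 0.3700, 0.2600)
After 3 months: (0.3630, 0.3630, 0.2740)
After 4 months: (0.3637, 0.3637, 0.2726)
P(in Casual after 4 months) = 0.2726

0.2726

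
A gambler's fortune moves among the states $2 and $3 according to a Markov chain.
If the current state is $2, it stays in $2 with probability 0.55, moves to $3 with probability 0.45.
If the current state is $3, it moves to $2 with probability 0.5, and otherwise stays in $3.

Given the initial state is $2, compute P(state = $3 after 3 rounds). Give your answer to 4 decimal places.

Propagate the distribution vector 3 rounds from $2.
After 0 rounds: (1.0000, 0.0000)
After 1 round: (0.5500, 0.4500)
After 2 rounds: (0.5275, 0.4725)
After 3 rounds: (0.5264, 0.4736)
P(in $3 after 3 rounds) = 0.4736

0.4736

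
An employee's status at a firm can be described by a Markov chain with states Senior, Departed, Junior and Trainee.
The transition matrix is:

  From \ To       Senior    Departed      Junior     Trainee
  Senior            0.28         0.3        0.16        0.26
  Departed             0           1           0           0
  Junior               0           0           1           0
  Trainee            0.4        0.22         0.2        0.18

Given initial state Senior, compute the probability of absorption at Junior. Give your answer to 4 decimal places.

0.3766

Let h(s) be the probability of absorption at Junior starting from transient state s. Then h(Junior) = 1 and h(Departed) = 0. By first-step analysis:
h(Senior) = 0.28·h(Senior) + 0.3·0 + 0.16·1 + 0.26·h(Trainee)
h(Trainee) = 0.4·h(Senior) + 0.22·0 + 0.2·1 + 0.18·h(Trainee)
Solving: h(Senior) = 0.3766, h(Trainee) = 0.4276.
Starting from Senior, the probability is 0.3766.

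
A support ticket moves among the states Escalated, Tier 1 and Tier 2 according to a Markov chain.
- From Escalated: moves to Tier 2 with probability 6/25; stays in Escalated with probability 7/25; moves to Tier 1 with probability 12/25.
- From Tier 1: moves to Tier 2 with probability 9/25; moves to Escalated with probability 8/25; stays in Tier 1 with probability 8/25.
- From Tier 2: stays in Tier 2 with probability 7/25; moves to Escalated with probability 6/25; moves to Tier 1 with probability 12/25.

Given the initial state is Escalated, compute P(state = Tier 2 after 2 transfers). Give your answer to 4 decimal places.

Sum over the intermediate state after 1 transfer:
P = P(Escalated→Escalated)·P(Escalated→Tier 2) + P(Escalated→Tier 1)·P(Tier 1→Tier 2) + P(Escalated→Tier 2)·P(Tier 2→Tier 2)
  = 0.28×0.24 + 0.48×0.36 + 0.24×0.28
  = 0.0672 + 0.1728 + 0.0672 = 0.3072

0.3072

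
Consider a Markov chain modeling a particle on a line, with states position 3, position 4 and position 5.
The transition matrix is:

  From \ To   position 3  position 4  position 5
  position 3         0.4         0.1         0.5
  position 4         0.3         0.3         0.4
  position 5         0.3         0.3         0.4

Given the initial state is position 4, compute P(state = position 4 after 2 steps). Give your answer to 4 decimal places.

Sum over the intermediate state after 1 step:
P = P(position 4→position 3)·P(position 3→position 4) + P(position 4→position 4)·P(position 4→position 4) + P(position 4→position 5)·P(position 5→position 4)
  = 0.3×0.1 + 0.3×0.3 + 0.4×0.3
  = 0.0300 + 0.0900 + 0.1200 = 0.2400

0.2400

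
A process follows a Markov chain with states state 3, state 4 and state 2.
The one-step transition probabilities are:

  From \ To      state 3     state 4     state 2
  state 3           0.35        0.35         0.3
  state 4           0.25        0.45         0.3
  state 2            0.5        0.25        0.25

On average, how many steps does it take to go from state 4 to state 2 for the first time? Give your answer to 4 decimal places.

3.3333

Let t(s) be the expected number of steps to first reach state 2 from state s, with t(state 2) = 0. Conditioning on the first step:
t(state 3) = 1 + 0.35·t(state 3) + 0.35·t(state 4)
t(state 4) = 1 + 0.25·t(state 3) + 0.45·t(state 4)
Solving: t(state 3) = 3.3333, t(state 4) = 3.3333.
Expected steps from state 4 to state 2: 3.3333.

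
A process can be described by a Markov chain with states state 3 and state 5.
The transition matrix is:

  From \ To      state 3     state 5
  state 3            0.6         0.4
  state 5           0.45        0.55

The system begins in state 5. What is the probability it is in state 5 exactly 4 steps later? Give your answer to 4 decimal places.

0.4709

Propagate the distribution vector 4 steps from state 5.
After 0 steps: (0.0000, 1.0000)
After 1 step: (0.4500, 0.5500)
After 2 steps: (0.5175, 0.4825)
After 3 steps: (0.5276, 0.4724)
After 4 steps: (0.5291, 0.4709)
P(in state 5 after 4 steps) = 0.4709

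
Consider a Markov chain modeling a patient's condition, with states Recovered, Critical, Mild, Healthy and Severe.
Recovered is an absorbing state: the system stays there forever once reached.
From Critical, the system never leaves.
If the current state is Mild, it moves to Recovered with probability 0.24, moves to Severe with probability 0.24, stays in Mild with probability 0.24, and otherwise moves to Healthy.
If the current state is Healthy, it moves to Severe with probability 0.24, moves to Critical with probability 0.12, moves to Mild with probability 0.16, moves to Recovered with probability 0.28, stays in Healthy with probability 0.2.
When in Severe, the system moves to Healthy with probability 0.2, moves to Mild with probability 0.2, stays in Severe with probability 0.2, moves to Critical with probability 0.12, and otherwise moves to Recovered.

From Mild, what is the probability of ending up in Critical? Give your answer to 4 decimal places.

Let h(s) be the probability of absorption at Critical starting from transient state s. Then h(Critical) = 1 and h(Recovered) = 0. By first-step analysis:
h(Mild) = 0.24·0 + 0.24·h(Mild) + 0.28·h(Healthy) + 0.24·h(Severe)
h(Healthy) = 0.28·0 + 0.12·1 + 0.16·h(Mild) + 0.2·h(Healthy) + 0.24·h(Severe)
h(Severe) = 0.28·0 + 0.12·1 + 0.2·h(Mild) + 0.2·h(Healthy) + 0.2·h(Severe)
Solving: h(Mild) = 0.1798, h(Healthy) = 0.2643, h(Severe) = 0.2610.
Starting from Mild, the probability is 0.1798.

0.1798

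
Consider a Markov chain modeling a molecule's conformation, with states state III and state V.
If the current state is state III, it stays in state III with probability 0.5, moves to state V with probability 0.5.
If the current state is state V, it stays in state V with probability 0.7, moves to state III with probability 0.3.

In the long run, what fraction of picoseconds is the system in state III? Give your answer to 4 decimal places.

Let the stationary distribution be π with π = πP and π_1 + π_2 = 1.
π_1 = 0.5·π_1 + 0.3·π_2
Solving with the normalization constraint gives π = (0.3750, 0.6250).
So the stationary probability of state III is 0.3750.

0.3750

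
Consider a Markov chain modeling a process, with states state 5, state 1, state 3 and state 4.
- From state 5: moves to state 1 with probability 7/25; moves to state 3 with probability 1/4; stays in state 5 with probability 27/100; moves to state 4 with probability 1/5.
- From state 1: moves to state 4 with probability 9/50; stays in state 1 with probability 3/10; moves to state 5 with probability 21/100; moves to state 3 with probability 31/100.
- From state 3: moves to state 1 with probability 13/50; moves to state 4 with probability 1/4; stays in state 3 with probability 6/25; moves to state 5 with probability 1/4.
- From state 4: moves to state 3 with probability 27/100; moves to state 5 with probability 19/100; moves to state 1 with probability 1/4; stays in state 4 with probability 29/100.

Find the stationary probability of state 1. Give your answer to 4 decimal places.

Let the stationary distribution be π with π = πP and π_1 + π_2 + π_3 + π_4 = 1.
π_1 = 0.27·π_1 + 0.21·π_2 + 0.25·π_3 + 0.19·π_4
π_2 = 0.28·π_1 + 0.3·π_2 + 0.26·π_3 + 0.25·π_4
π_3 = 0.25·π_1 + 0.31·π_2 + 0.24·π_3 + 0.27·π_4
Solving with the normalization constraint gives π = (0.2300, 0.2732, 0.2683, 0.2285).
So the stationary probability of state 1 is 0.2732.

0.2732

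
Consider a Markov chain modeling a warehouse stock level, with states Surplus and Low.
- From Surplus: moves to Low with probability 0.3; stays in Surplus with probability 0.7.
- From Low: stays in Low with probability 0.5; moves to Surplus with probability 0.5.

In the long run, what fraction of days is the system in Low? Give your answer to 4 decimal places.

0.3750

Let the stationary distribution be π with π = πP and π_1 + π_2 = 1.
π_1 = 0.7·π_1 + 0.5·π_2
Solving with the normalization constraint gives π = (0.6250, 0.3750).
So the stationary probability of Low is 0.3750.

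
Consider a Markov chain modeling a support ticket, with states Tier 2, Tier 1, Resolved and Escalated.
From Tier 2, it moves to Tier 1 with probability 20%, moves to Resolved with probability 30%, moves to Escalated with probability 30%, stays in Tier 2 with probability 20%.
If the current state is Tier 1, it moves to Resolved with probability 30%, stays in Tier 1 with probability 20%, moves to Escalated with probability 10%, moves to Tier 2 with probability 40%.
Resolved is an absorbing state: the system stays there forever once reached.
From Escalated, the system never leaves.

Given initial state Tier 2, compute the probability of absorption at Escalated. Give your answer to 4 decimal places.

0.4643

Let h(s) be the probability of absorption at Escalated starting from transient state s. Then h(Escalated) = 1 and h(Resolved) = 0. By first-step analysis:
h(Tier 2) = 0.2·h(Tier 2) + 0.2·h(Tier 1) + 0.3·0 + 0.3·1
h(Tier 1) = 0.4·h(Tier 2) + 0.2·h(Tier 1) + 0.3·0 + 0.1·1
Solving: h(Tier 2) = 0.4643, h(Tier 1) = 0.3571.
Starting from Tier 2, the probability is 0.4643.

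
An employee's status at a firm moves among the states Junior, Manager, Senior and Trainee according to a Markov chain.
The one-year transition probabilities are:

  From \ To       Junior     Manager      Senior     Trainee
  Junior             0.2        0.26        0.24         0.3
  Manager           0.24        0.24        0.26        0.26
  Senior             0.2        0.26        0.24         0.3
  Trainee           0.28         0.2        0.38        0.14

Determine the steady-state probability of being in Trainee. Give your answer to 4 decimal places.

0.2503

Let the stationary distribution be π with π = πP and π_1 + π_2 + π_3 + π_4 = 1.
π_1 = 0.2·π_1 + 0.24·π_2 + 0.2·π_3 + 0.28·π_4
π_2 = 0.26·π_1 + 0.24·π_2 + 0.26·π_3 + 0.2·π_4
π_3 = 0.24·π_1 + 0.26·π_2 + 0.24·π_3 + 0.38·π_4
Solving with the normalization constraint gives π = (0.2296, 0.2402, 0.2799, 0.2503).
So the stationary probability of Trainee is 0.2503.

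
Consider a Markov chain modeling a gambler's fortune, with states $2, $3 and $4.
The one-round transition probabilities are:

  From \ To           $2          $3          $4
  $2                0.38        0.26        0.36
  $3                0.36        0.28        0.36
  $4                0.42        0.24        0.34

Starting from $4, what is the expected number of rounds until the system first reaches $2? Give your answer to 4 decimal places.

Let t(s) be the expected number of rounds to first reach $2 from state s, with t($2) = 0. Conditioning on the first round:
t($3) = 1 + 0.28·t($3) + 0.36·t($4)
t($4) = 1 + 0.24·t($3) + 0.34·t($4)
Solving: t($3) = 2.6235, t($4) = 2.4691.
Expected rounds from $4 to $2: 2.4691.

2.4691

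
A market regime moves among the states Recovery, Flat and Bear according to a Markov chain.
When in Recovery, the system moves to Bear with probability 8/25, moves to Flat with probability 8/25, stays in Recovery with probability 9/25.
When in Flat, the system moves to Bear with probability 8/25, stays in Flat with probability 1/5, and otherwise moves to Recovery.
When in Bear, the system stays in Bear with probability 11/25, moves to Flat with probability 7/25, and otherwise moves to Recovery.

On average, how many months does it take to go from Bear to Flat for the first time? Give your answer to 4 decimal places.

Let t(s) be the expected number of months to first reach Flat from state s, with t(Flat) = 0. Conditioning on the first month:
t(Recovery) = 1 + 0.36·t(Recovery) + 0.32·t(Bear)
t(Bear) = 1 + 0.28·t(Recovery) + 0.44·t(Bear)
Solving: t(Recovery) = 3.2738, t(Bear) = 3.4226.
Expected months from Bear to Flat: 3.4226.

3.4226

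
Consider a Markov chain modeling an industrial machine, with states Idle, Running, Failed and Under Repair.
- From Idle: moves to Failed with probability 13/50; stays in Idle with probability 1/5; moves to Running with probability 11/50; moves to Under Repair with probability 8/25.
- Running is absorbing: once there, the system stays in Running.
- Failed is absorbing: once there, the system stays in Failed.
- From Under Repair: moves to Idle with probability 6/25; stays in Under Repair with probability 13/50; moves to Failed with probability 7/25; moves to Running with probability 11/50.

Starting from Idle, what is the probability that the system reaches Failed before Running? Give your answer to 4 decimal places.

0.5474

Let h(s) be the probability of absorption at Failed starting from transient state s. Then h(Failed) = 1 and h(Running) = 0. By first-step analysis:
h(Idle) = 0.2·h(Idle) + 0.22·0 + 0.26·1 + 0.32·h(Under Repair)
h(Under Repair) = 0.24·h(Idle) + 0.22·0 + 0.28·1 + 0.26·h(Under Repair)
Solving: h(Idle) = 0.5474, h(Under Repair) = 0.5559.
Starting from Idle, the probability is 0.5474.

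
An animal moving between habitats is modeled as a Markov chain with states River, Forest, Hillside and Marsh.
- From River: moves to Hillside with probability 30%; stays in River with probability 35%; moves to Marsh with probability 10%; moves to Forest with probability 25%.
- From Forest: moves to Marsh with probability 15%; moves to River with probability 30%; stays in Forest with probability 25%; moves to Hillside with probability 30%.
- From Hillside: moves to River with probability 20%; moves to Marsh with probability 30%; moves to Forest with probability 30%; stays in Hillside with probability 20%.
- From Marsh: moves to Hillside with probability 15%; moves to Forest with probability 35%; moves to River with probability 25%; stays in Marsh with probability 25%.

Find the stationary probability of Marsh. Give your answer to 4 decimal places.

0.1922

Let the stationary distribution be π with π = πP and π_1 + π_2 + π_3 + π_4 = 1.
π_1 = 0.35·π_1 + 0.3·π_2 + 0.2·π_3 + 0.25·π_4
π_2 = 0.25·π_1 + 0.25·π_2 + 0.3·π_3 + 0.35·π_4
π_3 = 0.3·π_1 + 0.3·π_2 + 0.2·π_3 + 0.15·π_4
Solving with the normalization constraint gives π = (0.2797, 0.2815, 0.2465, 0.1922).
So the stationary probability of Marsh is 0.1922.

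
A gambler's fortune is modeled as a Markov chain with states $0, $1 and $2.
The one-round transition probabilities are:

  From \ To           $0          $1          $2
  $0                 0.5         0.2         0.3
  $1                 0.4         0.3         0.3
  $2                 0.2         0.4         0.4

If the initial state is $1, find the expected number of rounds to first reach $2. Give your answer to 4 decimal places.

Let t(s) be the expected number of rounds to first reach $2 from state s, with t($2) = 0. Conditioning on the first round:
t($0) = 1 + 0.5·t($0) + 0.2·t($1)
t($1) = 1 + 0.4·t($0) + 0.3·t($1)
Solving: t($0) = 3.3333, t($1) = 3.3333.
Expected rounds from $1 to $2: 3.3333.

3.3333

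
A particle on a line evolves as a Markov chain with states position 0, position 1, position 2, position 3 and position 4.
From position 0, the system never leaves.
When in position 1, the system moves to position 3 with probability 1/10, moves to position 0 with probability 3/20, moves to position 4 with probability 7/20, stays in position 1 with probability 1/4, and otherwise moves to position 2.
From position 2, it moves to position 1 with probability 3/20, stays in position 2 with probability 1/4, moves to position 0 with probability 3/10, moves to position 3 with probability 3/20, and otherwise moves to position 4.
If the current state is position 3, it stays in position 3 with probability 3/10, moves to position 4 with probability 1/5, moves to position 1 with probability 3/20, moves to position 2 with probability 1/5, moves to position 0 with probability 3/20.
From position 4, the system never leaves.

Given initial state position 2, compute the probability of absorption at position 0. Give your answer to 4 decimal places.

0.5660

Let h(s) be the probability of absorption at position 0 starting from transient state s. Then h(position 0) = 1 and h(position 4) = 0. By first-step analysis:
h(position 1) = 0.15·1 + 0.25·h(position 1) + 0.15·h(position 2) + 0.1·h(position 3) + 0.35·0
h(position 2) = 0.3·1 + 0.15·h(position 1) + 0.25·h(position 2) + 0.15·h(position 3) + 0.15·0
h(position 3) = 0.15·1 + 0.15·h(position 1) + 0.2·h(position 2) + 0.3·h(position 3) + 0.2·0
Solving: h(position 1) = 0.3740, h(position 2) = 0.5660, h(position 3) = 0.4562.
Starting from position 2, the probability is 0.5660.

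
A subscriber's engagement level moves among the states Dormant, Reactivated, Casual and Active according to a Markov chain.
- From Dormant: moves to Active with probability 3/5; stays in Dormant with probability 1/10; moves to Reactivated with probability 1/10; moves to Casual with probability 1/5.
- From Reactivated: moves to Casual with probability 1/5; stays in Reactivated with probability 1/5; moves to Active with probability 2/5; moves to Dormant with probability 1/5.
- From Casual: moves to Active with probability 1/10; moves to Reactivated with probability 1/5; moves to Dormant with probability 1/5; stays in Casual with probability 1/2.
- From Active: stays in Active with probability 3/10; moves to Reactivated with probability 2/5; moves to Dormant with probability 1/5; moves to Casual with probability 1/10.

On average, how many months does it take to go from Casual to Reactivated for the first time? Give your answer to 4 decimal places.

4.3564

Let t(s) be the expected number of months to first reach Reactivated from state s, with t(Reactivated) = 0. Conditioning on the first month:
t(Dormant) = 1 + 0.1·t(Dormant) + 0.2·t(Casual) + 0.6·t(Active)
t(Casual) = 1 + 0.2·t(Dormant) + 0.5·t(Casual) + 0.1·t(Active)
t(Active) = 1 + 0.2·t(Dormant) + 0.1·t(Casual) + 0.3·t(Active)
Solving: t(Dormant) = 4.2574, t(Casual) = 4.3564, t(Active) = 3.2673.
Expected months from Casual to Reactivated: 4.3564.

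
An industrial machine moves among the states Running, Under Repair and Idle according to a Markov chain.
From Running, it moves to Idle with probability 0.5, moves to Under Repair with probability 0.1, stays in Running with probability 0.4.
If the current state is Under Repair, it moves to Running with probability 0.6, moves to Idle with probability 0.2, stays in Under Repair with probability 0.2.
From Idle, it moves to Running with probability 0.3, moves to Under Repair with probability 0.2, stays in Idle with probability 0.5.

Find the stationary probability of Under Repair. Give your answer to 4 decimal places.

0.1613

Let the stationary distribution be π with π = πP and π_1 + π_2 + π_3 = 1.
π_1 = 0.4·π_1 + 0.6·π_2 + 0.3·π_3
π_2 = 0.1·π_1 + 0.2·π_2 + 0.2·π_3
Solving with the normalization constraint gives π = (0.3871, 0.1613, 0.4516).
So the stationary probability of Under Repair is 0.1613.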